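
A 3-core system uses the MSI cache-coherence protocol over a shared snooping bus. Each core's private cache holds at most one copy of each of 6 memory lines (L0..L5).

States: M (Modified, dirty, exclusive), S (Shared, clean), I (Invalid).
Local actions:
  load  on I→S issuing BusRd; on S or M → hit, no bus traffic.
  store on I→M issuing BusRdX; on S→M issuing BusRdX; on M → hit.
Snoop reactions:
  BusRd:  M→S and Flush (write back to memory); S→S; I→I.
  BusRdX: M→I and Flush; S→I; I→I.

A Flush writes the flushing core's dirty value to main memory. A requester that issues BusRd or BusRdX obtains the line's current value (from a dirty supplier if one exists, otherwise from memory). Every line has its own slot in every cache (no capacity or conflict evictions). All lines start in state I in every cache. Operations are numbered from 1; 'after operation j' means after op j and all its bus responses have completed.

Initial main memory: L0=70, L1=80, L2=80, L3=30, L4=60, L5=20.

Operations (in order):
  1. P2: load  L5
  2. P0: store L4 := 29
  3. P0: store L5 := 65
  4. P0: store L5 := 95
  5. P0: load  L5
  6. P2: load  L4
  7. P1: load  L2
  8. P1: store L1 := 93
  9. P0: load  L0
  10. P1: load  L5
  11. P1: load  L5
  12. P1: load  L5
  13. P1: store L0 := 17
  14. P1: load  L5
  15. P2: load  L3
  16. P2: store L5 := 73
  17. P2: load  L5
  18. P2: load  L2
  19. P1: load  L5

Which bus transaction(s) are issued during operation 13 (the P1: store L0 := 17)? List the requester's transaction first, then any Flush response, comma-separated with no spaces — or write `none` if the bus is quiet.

bus = BusRdX

1. P2: load  L5  bus=[BusRd]  L5: P0=I P1=I P2=S  mem[L5]=20
2. P0: store L4 := 29  bus=[BusRdX]  L4: P0=M P1=I P2=I  mem[L4]=60
3. P0: store L5 := 65  bus=[BusRdX]  L5: P0=M P1=I P2=I  mem[L5]=20
4. P0: store L5 := 95  bus=[-]  L5: P0=M P1=I P2=I  mem[L5]=20
5. P0: load  L5  bus=[-]  L5: P0=M P1=I P2=I  mem[L5]=20
6. P2: load  L4  bus=[BusRd,Flush]  L4: P0=S P1=I P2=S  mem[L4]=29
7. P1: load  L2  bus=[BusRd]  L2: P0=I P1=S P2=I  mem[L2]=80
8. P1: store L1 := 93  bus=[BusRdX]  L1: P0=I P1=M P2=I  mem[L1]=80
9. P0: load  L0  bus=[BusRd]  L0: P0=S P1=I P2=I  mem[L0]=70
10. P1: load  L5  bus=[BusRd,Flush]  L5: P0=S P1=S P2=I  mem[L5]=95
11. P1: load  L5  bus=[-]  L5: P0=S P1=S P2=I  mem[L5]=95
12. P1: load  L5  bus=[-]  L5: P0=S P1=S P2=I  mem[L5]=95
13. P1: store L0 := 17  bus=[BusRdX]  L0: P0=I P1=M P2=I  mem[L0]=70
14. P1: load  L5  bus=[-]  L5: P0=S P1=S P2=I  mem[L5]=95
15. P2: load  L3  bus=[BusRd]  L3: P0=I P1=I P2=S  mem[L3]=30
16. P2: store L5 := 73  bus=[BusRdX]  L5: P0=I P1=I P2=M  mem[L5]=95
17. P2: load  L5  bus=[-]  L5: P0=I P1=I P2=M  mem[L5]=95
18. P2: load  L2  bus=[BusRd]  L2: P0=I P1=S P2=S  mem[L2]=80
19. P1: load  L5  bus=[BusRd,Flush]  L5: P0=I P1=S P2=S  mem[L5]=73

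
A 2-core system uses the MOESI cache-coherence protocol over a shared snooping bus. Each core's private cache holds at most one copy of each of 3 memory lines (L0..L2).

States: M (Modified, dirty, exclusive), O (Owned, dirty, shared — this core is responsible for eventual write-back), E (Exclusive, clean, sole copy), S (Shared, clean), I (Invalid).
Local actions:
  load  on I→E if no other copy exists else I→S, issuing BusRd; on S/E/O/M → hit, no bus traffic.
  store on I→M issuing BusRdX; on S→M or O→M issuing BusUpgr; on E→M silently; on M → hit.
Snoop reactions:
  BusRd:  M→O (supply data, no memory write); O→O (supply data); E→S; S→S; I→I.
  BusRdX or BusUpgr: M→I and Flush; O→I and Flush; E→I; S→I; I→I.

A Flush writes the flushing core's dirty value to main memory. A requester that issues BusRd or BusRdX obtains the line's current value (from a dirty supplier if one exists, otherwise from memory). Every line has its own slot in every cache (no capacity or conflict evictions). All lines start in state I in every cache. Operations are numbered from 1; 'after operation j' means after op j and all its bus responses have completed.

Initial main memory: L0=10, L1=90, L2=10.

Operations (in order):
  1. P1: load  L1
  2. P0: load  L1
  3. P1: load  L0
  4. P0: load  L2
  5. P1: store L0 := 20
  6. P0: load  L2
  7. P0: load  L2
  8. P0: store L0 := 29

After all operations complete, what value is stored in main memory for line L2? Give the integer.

memory[L2] = 10

step 1: P1: load  L1  ⟶  IE  (L1)  txn=BusRd  M[L1]=90
step 2: P0: load  L1  ⟶  SS  (L1)  txn=BusRd  M[L1]=90
step 3: P1: load  L0  ⟶  IE  (L0)  txn=BusRd  M[L0]=10
step 4: P0: load  L2  ⟶  EI  (L2)  txn=BusRd  M[L2]=10
step 5: P1: store L0 := 20  ⟶  IM  (L0)  txn=∅  M[L0]=10
step 6: P0: load  L2  ⟶  EI  (L2)  txn=∅  M[L2]=10
step 7: P0: load  L2  ⟶  EI  (L2)  txn=∅  M[L2]=10
step 8: P0: store L0 := 29  ⟶  MI  (L0)  txn=BusRdX+Flush  M[L0]=20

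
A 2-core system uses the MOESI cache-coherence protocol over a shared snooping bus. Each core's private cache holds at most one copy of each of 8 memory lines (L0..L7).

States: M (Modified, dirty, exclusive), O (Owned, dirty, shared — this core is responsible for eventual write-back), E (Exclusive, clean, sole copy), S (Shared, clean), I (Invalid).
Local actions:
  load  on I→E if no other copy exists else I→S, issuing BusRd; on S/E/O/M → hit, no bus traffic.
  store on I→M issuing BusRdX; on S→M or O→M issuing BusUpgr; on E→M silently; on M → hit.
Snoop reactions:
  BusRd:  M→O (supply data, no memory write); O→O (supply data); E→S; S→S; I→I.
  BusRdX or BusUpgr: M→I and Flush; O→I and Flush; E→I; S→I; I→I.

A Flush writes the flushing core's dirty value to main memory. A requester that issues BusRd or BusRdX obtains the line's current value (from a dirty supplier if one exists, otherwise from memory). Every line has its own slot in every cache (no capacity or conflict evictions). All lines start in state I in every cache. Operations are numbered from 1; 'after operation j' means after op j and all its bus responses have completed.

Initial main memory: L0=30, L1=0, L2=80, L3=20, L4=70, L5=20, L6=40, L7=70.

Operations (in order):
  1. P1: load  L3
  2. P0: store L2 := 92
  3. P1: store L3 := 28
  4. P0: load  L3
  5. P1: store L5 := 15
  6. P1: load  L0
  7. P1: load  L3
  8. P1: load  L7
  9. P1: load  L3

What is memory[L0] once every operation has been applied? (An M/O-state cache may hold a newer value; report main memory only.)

memory[L0] = 30

[1] P1: load  L3 | P0:I, P1:E(20) | bus: BusRd
[2] P0: store L2 := 92 | P0:M(92), P1:I | bus: BusRdX
[3] P1: store L3 := 28 | P0:I, P1:M(28) | bus: none
[4] P0: load  L3 | P0:S(28), P1:O(28) | bus: BusRd
[5] P1: store L5 := 15 | P0:I, P1:M(15) | bus: BusRdX
[6] P1: load  L0 | P0:I, P1:E(30) | bus: BusRd
[7] P1: load  L3 | P0:S(28), P1:O(28) | bus: none
[8] P1: load  L7 | P0:I, P1:E(70) | bus: BusRd
[9] P1: load  L3 | P0:S(28), P1:O(28) | bus: none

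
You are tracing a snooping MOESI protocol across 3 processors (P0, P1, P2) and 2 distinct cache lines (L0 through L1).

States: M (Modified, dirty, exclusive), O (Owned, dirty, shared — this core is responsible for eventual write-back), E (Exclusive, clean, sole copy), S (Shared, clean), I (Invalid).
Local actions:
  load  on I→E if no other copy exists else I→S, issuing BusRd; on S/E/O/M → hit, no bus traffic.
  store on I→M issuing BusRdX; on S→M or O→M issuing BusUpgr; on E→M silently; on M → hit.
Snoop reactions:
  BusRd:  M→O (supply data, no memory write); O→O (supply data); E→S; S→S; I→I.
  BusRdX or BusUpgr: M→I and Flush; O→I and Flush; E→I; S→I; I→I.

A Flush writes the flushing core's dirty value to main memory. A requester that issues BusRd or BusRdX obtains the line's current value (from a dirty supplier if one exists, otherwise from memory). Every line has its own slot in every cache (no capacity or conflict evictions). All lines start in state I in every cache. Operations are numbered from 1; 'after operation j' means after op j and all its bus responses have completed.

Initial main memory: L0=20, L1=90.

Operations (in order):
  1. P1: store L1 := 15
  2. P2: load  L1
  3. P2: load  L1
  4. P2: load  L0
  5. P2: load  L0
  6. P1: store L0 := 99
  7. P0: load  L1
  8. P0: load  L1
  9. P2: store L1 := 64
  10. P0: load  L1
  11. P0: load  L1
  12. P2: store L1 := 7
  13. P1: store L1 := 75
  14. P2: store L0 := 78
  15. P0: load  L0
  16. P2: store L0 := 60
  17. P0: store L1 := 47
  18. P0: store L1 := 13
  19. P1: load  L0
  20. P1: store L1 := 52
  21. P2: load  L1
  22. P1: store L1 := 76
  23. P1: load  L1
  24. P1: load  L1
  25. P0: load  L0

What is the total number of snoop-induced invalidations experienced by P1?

invalidations = 3

step 1: P1: store L1 := 15  ⟶  IMI  (L1)  txn=BusRdX  M[L1]=90
step 2: P2: load  L1  ⟶  IOS  (L1)  txn=BusRd  M[L1]=90
step 3: P2: load  L1  ⟶  IOS  (L1)  txn=∅  M[L1]=90
step 4: P2: load  L0  ⟶  IIE  (L0)  txn=BusRd  M[L0]=20
step 5: P2: load  L0  ⟶  IIE  (L0)  txn=∅  M[L0]=20
step 6: P1: store L0 := 99  ⟶  IMI  (L0)  txn=BusRdX  M[L0]=20
step 7: P0: load  L1  ⟶  SOS  (L1)  txn=BusRd  M[L1]=90
step 8: P0: load  L1  ⟶  SOS  (L1)  txn=∅  M[L1]=90
step 9: P2: store L1 := 64  ⟶  IIM  (L1)  txn=BusUpgr+Flush  M[L1]=15
step 10: P0: load  L1  ⟶  SIO  (L1)  txn=BusRd  M[L1]=15
step 11: P0: load  L1  ⟶  SIO  (L1)  txn=∅  M[L1]=15
step 12: P2: store L1 := 7  ⟶  IIM  (L1)  txn=BusUpgr  M[L1]=15
step 13: P1: store L1 := 75  ⟶  IMI  (L1)  txn=BusRdX+Flush  M[L1]=7
step 14: P2: store L0 := 78  ⟶  IIM  (L0)  txn=BusRdX+Flush  M[L0]=99
step 15: P0: load  L0  ⟶  SIO  (L0)  txn=BusRd  M[L0]=99
step 16: P2: store L0 := 60  ⟶  IIM  (L0)  txn=BusUpgr  M[L0]=99
step 17: P0: store L1 := 47  ⟶  MII  (L1)  txn=BusRdX+Flush  M[L1]=75
step 18: P0: store L1 := 13  ⟶  MII  (L1)  txn=∅  M[L1]=75
step 19: P1: load  L0  ⟶  ISO  (L0)  txn=BusRd  M[L0]=99
step 20: P1: store L1 := 52  ⟶  IMI  (L1)  txn=BusRdX+Flush  M[L1]=13
step 21: P2: load  L1  ⟶  IOS  (L1)  txn=BusRd  M[L1]=13
step 22: P1: store L1 := 76  ⟶  IMI  (L1)  txn=BusUpgr  M[L1]=13
step 23: P1: load  L1  ⟶  IMI  (L1)  txn=∅  M[L1]=13
step 24: P1: load  L1  ⟶  IMI  (L1)  txn=∅  M[L1]=13
step 25: P0: load  L0  ⟶  SSO  (L0)  txn=BusRd  M[L0]=99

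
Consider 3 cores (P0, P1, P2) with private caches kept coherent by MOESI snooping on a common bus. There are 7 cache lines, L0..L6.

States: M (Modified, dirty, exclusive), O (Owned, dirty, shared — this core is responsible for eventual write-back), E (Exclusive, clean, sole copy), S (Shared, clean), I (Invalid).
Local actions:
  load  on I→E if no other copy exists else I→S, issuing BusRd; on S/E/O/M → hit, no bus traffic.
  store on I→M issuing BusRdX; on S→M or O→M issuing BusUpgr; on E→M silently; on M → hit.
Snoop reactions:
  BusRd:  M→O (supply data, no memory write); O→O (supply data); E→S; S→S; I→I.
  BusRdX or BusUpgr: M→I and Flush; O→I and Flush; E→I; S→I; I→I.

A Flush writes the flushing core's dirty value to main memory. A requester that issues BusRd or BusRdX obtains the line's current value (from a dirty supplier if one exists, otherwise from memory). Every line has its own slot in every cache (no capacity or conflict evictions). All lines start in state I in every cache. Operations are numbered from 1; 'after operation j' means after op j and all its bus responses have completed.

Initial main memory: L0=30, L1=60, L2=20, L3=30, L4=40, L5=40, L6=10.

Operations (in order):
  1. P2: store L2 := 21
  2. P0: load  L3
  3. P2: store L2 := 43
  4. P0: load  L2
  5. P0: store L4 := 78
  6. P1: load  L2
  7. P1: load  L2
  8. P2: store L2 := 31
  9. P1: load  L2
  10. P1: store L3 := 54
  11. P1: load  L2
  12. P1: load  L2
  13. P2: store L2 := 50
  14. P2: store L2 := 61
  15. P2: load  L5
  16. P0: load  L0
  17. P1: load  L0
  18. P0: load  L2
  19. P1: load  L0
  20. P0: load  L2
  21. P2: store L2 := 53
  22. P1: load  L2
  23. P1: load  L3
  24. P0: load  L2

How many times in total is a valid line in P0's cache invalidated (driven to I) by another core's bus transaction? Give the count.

invalidations = 3

1. P2: store L2 := 21  bus=[BusRdX]  L2: P0=I P1=I P2=M  mem[L2]=20
2. P0: load  L3  bus=[BusRd]  L3: P0=E P1=I P2=I  mem[L3]=30
3. P2: store L2 := 43  bus=[-]  L2: P0=I P1=I P2=M  mem[L2]=20
4. P0: load  L2  bus=[BusRd]  L2: P0=S P1=I P2=O  mem[L2]=20
5. P0: store L4 := 78  bus=[BusRdX]  L4: P0=M P1=I P2=I  mem[L4]=40
6. P1: load  L2  bus=[BusRd]  L2: P0=S P1=S P2=O  mem[L2]=20
7. P1: load  L2  bus=[-]  L2: P0=S P1=S P2=O  mem[L2]=20
8. P2: store L2 := 31  bus=[BusUpgr]  L2: P0=I P1=I P2=M  mem[L2]=20
9. P1: load  L2  bus=[BusRd]  L2: P0=I P1=S P2=O  mem[L2]=20
10. P1: store L3 := 54  bus=[BusRdX]  L3: P0=I P1=M P2=I  mem[L3]=30
11. P1: load  L2  bus=[-]  L2: P0=I P1=S P2=O  mem[L2]=20
12. P1: load  L2  bus=[-]  L2: P0=I P1=S P2=O  mem[L2]=20
13. P2: store L2 := 50  bus=[BusUpgr]  L2: P0=I P1=I P2=M  mem[L2]=20
14. P2: store L2 := 61  bus=[-]  L2: P0=I P1=I P2=M  mem[L2]=20
15. P2: load  L5  bus=[BusRd]  L5: P0=I P1=I P2=E  mem[L5]=40
16. P0: load  L0  bus=[BusRd]  L0: P0=E P1=I P2=I  mem[L0]=30
17. P1: load  L0  bus=[BusRd]  L0: P0=S P1=S P2=I  mem[L0]=30
18. P0: load  L2  bus=[BusRd]  L2: P0=S P1=I P2=O  mem[L2]=20
19. P1: load  L0  bus=[-]  L0: P0=S P1=S P2=I  mem[L0]=30
20. P0: load  L2  bus=[-]  L2: P0=S P1=I P2=O  mem[L2]=20
21. P2: store L2 := 53  bus=[BusUpgr]  L2: P0=I P1=I P2=M  mem[L2]=20
22. P1: load  L2  bus=[BusRd]  L2: P0=I P1=S P2=O  mem[L2]=20
23. P1: load  L3  bus=[-]  L3: P0=I P1=M P2=I  mem[L3]=30
24. P0: load  L2  bus=[BusRd]  L2: P0=S P1=S P2=O  mem[L2]=20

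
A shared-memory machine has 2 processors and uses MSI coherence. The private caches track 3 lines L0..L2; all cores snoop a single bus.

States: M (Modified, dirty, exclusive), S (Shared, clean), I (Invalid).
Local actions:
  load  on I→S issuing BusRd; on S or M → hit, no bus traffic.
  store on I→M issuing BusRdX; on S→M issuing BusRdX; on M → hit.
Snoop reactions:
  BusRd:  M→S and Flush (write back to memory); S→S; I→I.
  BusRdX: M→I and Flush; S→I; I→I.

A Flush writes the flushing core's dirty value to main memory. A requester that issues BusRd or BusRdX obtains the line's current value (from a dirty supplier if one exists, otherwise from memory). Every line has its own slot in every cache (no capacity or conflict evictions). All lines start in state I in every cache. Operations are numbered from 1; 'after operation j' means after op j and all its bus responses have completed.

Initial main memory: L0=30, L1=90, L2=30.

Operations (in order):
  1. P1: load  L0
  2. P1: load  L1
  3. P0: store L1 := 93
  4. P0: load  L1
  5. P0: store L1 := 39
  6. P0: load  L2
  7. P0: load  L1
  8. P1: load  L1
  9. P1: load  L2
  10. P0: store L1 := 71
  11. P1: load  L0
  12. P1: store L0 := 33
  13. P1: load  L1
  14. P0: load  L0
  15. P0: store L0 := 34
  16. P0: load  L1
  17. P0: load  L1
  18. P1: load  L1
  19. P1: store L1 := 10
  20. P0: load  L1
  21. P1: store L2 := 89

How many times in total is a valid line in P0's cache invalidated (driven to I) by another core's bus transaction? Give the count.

step 1: P1: load  L0  ⟶  IS  (L0)  txn=BusRd  M[L0]=30
step 2: P1: load  L1  ⟶  IS  (L1)  txn=BusRd  M[L1]=90
step 3: P0: store L1 := 93  ⟶  MI  (L1)  txn=BusRdX  M[L1]=90
step 4: P0: load  L1  ⟶  MI  (L1)  txn=∅  M[L1]=90
step 5: P0: store L1 := 39  ⟶  MI  (L1)  txn=∅  M[L1]=90
step 6: P0: load  L2  ⟶  SI  (L2)  txn=BusRd  M[L2]=30
step 7: P0: load  L1  ⟶  MI  (L1)  txn=∅  M[L1]=90
step 8: P1: load  L1  ⟶  SS  (L1)  txn=BusRd+Flush  M[L1]=39
step 9: P1: load  L2  ⟶  SS  (L2)  txn=BusRd  M[L2]=30
step 10: P0: store L1 := 71  ⟶  MI  (L1)  txn=BusRdX  M[L1]=39
step 11: P1: load  L0  ⟶  IS  (L0)  txn=∅  M[L0]=30
step 12: P1: store L0 := 33  ⟶  IM  (L0)  txn=BusRdX  M[L0]=30
step 13: P1: load  L1  ⟶  SS  (L1)  txn=BusRd+Flush  M[L1]=71
step 14: P0: load  L0  ⟶  SS  (L0)  txn=BusRd+Flush  M[L0]=33
step 15: P0: store L0 := 34  ⟶  MI  (L0)  txn=BusRdX  M[L0]=33
step 16: P0: load  L1  ⟶  SS  (L1)  txn=∅  M[L1]=71
step 17: P0: load  L1  ⟶  SS  (L1)  txn=∅  M[L1]=71
step 18: P1: load  L1  ⟶  SS  (L1)  txn=∅  M[L1]=71
step 19: P1: store L1 := 10  ⟶  IM  (L1)  txn=BusRdX  M[L1]=71
step 20: P0: load  L1  ⟶  SS  (L1)  txn=BusRd+Flush  M[L1]=10
step 21: P1: store L2 := 89  ⟶  IM  (L2)  txn=BusRdX  M[L2]=30

invalidations = 2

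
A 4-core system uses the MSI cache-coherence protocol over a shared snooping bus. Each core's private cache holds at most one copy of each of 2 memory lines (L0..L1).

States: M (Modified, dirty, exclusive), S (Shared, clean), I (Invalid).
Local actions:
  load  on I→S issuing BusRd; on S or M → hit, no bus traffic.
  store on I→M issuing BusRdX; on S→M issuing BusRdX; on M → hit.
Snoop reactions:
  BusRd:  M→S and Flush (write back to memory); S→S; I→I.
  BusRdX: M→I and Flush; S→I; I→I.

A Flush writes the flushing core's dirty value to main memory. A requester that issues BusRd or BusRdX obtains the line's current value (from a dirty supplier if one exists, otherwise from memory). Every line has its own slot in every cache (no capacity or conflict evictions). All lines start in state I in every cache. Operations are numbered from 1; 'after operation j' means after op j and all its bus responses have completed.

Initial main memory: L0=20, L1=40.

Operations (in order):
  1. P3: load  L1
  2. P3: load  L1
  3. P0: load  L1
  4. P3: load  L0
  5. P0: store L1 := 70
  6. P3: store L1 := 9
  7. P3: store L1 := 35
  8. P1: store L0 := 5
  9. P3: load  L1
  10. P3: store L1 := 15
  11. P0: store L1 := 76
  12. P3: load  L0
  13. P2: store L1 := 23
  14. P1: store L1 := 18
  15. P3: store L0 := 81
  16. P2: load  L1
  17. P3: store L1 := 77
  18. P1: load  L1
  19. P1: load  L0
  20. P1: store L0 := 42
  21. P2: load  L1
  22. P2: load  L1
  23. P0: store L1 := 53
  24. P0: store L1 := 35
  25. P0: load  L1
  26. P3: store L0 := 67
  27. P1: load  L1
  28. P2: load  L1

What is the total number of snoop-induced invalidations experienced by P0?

invalidations = 2

  op1 P3: load  L1 → I/I/I/S on L1; bus BusRd; mem=40
  op2 P3: load  L1 → I/I/I/S on L1; bus (none); mem=40
  op3 P0: load  L1 → S/I/I/S on L1; bus BusRd; mem=40
  op4 P3: load  L0 → I/I/I/S on L0; bus BusRd; mem=20
  op5 P0: store L1 := 70 → M/I/I/I on L1; bus BusRdX; mem=40
  op6 P3: store L1 := 9 → I/I/I/M on L1; bus BusRdX Flush; mem=70
  op7 P3: store L1 := 35 → I/I/I/M on L1; bus (none); mem=70
  op8 P1: store L0 := 5 → I/M/I/I on L0; bus BusRdX; mem=20
  op9 P3: load  L1 → I/I/I/M on L1; bus (none); mem=70
  op10 P3: store L1 := 15 → I/I/I/M on L1; bus (none); mem=70
  op11 P0: store L1 := 76 → M/I/I/I on L1; bus BusRdX Flush; mem=15
  op12 P3: load  L0 → I/S/I/S on L0; bus BusRd Flush; mem=5
  op13 P2: store L1 := 23 → I/I/M/I on L1; bus BusRdX Flush; mem=76
  op14 P1: store L1 := 18 → I/M/I/I on L1; bus BusRdX Flush; mem=23
  op15 P3: store L0 := 81 → I/I/I/M on L0; bus BusRdX; mem=5
  op16 P2: load  L1 → I/S/S/I on L1; bus BusRd Flush; mem=18
  op17 P3: store L1 := 77 → I/I/I/M on L1; bus BusRdX; mem=18
  op18 P1: load  L1 → I/S/I/S on L1; bus BusRd Flush; mem=77
  op19 P1: load  L0 → I/S/I/S on L0; bus BusRd Flush; mem=81
  op20 P1: store L0 := 42 → I/M/I/I on L0; bus BusRdX; mem=81
  op21 P2: load  L1 → I/S/S/S on L1; bus BusRd; mem=77
  op22 P2: load  L1 → I/S/S/S on L1; bus (none); mem=77
  op23 P0: store L1 := 53 → M/I/I/I on L1; bus BusRdX; mem=77
  op24 P0: store L1 := 35 → M/I/I/I on L1; bus (none); mem=77
  op25 P0: load  L1 → M/I/I/I on L1; bus (none); mem=77
  op26 P3: store L0 := 67 → I/I/I/M on L0; bus BusRdX Flush; mem=42
  op27 P1: load  L1 → S/S/I/I on L1; bus BusRd Flush; mem=35
  op28 P2: load  L1 → S/S/S/I on L1; bus BusRd; mem=35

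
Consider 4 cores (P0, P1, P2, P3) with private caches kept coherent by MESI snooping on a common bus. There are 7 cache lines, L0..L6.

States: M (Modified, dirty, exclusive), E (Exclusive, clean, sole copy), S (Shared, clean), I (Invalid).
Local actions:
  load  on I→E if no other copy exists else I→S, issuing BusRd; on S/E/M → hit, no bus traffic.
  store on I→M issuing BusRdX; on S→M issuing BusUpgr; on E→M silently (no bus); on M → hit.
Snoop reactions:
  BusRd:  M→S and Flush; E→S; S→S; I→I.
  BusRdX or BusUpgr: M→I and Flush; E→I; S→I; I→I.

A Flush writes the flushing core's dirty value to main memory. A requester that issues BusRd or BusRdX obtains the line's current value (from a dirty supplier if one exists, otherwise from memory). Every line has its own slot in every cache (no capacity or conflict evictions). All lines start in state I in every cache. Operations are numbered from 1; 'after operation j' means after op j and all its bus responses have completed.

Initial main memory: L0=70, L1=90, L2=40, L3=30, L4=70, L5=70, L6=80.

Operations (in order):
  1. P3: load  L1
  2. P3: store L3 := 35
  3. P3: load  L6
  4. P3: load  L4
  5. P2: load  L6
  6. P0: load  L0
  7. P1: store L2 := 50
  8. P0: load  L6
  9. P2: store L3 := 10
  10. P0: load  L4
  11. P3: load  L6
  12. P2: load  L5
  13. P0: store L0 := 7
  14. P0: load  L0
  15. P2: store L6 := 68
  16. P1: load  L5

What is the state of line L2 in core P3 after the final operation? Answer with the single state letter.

[1] P3: load  L1 | P0:I, P1:I, P2:I, P3:E(90) | bus: BusRd
[2] P3: store L3 := 35 | P0:I, P1:I, P2:I, P3:M(35) | bus: BusRdX
[3] P3: load  L6 | P0:I, P1:I, P2:I, P3:E(80) | bus: BusRd
[4] P3: load  L4 | P0:I, P1:I, P2:I, P3:E(70) | bus: BusRd
[5] P2: load  L6 | P0:I, P1:I, P2:S(80), P3:S(80) | bus: BusRd
[6] P0: load  L0 | P0:E(70), P1:I, P2:I, P3:I | bus: BusRd
[7] P1: store L2 := 50 | P0:I, P1:M(50), P2:I, P3:I | bus: BusRdX
[8] P0: load  L6 | P0:S(80), P1:I, P2:S(80), P3:S(80) | bus: BusRd
[9] P2: store L3 := 10 | P0:I, P1:I, P2:M(10), P3:I | bus: BusRdX,Flush
[10] P0: load  L4 | P0:S(70), P1:I, P2:I, P3:S(70) | bus: BusRd
[11] P3: load  L6 | P0:S(80), P1:I, P2:S(80), P3:S(80) | bus: none
[12] P2: load  L5 | P0:I, P1:I, P2:E(70), P3:I | bus: BusRd
[13] P0: store L0 := 7 | P0:M(7), P1:I, P2:I, P3:I | bus: none
[14] P0: load  L0 | P0:M(7), P1:I, P2:I, P3:I | bus: none
[15] P2: store L6 := 68 | P0:I, P1:I, P2:M(68), P3:I | bus: BusUpgr
[16] P1: load  L5 | P0:I, P1:S(70), P2:S(70), P3:I | bus: BusRd

state = I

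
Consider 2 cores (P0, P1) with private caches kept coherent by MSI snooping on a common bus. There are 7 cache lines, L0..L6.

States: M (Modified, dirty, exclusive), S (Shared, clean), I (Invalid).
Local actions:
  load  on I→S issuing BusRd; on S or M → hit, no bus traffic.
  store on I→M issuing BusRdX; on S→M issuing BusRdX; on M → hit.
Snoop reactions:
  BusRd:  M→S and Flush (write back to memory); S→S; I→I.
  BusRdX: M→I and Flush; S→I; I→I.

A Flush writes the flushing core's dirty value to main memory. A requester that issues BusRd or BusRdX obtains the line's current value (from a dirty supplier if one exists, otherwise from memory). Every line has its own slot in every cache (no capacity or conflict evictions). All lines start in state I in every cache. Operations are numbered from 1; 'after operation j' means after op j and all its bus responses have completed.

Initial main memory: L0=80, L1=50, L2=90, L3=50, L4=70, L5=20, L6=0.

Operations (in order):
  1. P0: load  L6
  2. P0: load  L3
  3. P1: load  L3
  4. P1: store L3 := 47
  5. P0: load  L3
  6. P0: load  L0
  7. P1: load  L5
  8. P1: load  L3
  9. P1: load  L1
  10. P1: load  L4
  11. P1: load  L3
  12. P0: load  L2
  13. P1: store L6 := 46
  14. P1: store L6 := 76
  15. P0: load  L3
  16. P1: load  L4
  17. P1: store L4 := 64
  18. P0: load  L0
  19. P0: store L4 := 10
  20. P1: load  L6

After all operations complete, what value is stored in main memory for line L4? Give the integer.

memory[L4] = 64

step 1: P0: load  L6  ⟶  SI  (L6)  txn=BusRd  M[L6]=0
step 2: P0: load  L3  ⟶  SI  (L3)  txn=BusRd  M[L3]=50
step 3: P1: load  L3  ⟶  SS  (L3)  txn=BusRd  M[L3]=50
step 4: P1: store L3 := 47  ⟶  IM  (L3)  txn=BusRdX  M[L3]=50
step 5: P0: load  L3  ⟶  SS  (L3)  txn=BusRd+Flush  M[L3]=47
step 6: P0: load  L0  ⟶  SI  (L0)  txn=BusRd  M[L0]=80
step 7: P1: load  L5  ⟶  IS  (L5)  txn=BusRd  M[L5]=20
step 8: P1: load  L3  ⟶  SS  (L3)  txn=∅  M[L3]=47
step 9: P1: load  L1  ⟶  IS  (L1)  txn=BusRd  M[L1]=50
step 10: P1: load  L4  ⟶  IS  (L4)  txn=BusRd  M[L4]=70
step 11: P1: load  L3  ⟶  SS  (L3)  txn=∅  M[L3]=47
step 12: P0: load  L2  ⟶  SI  (L2)  txn=BusRd  M[L2]=90
step 13: P1: store L6 := 46  ⟶  IM  (L6)  txn=BusRdX  M[L6]=0
step 14: P1: store L6 := 76  ⟶  IM  (L6)  txn=∅  M[L6]=0
step 15: P0: load  L3  ⟶  SS  (L3)  txn=∅  M[L3]=47
step 16: P1: load  L4  ⟶  IS  (L4)  txn=∅  M[L4]=70
step 17: P1: store L4 := 64  ⟶  IM  (L4)  txn=BusRdX  M[L4]=70
step 18: P0: load  L0  ⟶  SI  (L0)  txn=∅  M[L0]=80
step 19: P0: store L4 := 10  ⟶  MI  (L4)  txn=BusRdX+Flush  M[L4]=64
step 20: P1: load  L6  ⟶  IM  (L6)  txn=∅  M[L6]=0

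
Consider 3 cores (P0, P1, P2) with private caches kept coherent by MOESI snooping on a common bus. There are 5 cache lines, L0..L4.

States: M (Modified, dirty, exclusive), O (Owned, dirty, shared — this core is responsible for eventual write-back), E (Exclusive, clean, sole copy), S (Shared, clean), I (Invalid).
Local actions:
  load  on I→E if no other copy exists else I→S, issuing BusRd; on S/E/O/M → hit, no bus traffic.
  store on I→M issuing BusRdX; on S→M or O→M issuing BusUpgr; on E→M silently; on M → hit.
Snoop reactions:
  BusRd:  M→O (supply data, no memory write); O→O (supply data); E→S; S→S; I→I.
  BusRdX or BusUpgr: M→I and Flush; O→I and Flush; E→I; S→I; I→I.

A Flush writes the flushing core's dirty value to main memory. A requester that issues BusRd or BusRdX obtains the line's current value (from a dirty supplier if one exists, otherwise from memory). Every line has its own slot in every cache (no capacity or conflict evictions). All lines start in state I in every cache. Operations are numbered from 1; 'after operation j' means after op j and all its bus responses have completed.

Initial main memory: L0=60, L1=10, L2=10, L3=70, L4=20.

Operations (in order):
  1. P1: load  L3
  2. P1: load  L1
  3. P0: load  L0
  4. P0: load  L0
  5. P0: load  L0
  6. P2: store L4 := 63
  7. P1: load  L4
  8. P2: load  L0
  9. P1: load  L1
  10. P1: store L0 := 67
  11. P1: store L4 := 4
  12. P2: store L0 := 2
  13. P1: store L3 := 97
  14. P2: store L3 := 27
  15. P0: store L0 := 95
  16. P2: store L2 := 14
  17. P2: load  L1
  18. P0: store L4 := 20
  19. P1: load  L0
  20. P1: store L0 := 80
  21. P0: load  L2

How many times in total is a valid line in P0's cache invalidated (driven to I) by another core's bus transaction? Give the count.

  op1 P1: load  L3 → I/E/I on L3; bus BusRd; mem=70
  op2 P1: load  L1 → I/E/I on L1; bus BusRd; mem=10
  op3 P0: load  L0 → E/I/I on L0; bus BusRd; mem=60
  op4 P0: load  L0 → E/I/I on L0; bus (none); mem=60
  op5 P0: load  L0 → E/I/I on L0; bus (none); mem=60
  op6 P2: store L4 := 63 → I/I/M on L4; bus BusRdX; mem=20
  op7 P1: load  L4 → I/S/O on L4; bus BusRd; mem=20
  op8 P2: load  L0 → S/I/S on L0; bus BusRd; mem=60
  op9 P1: load  L1 → I/E/I on L1; bus (none); mem=10
  op10 P1: store L0 := 67 → I/M/I on L0; bus BusRdX; mem=60
  op11 P1: store L4 := 4 → I/M/I on L4; bus BusUpgr Flush; mem=63
  op12 P2: store L0 := 2 → I/I/M on L0; bus BusRdX Flush; mem=67
  op13 P1: store L3 := 97 → I/M/I on L3; bus (none); mem=70
  op14 P2: store L3 := 27 → I/I/M on L3; bus BusRdX Flush; mem=97
  op15 P0: store L0 := 95 → M/I/I on L0; bus BusRdX Flush; mem=2
  op16 P2: store L2 := 14 → I/I/M on L2; bus BusRdX; mem=10
  op17 P2: load  L1 → I/S/S on L1; bus BusRd; mem=10
  op18 P0: store L4 := 20 → M/I/I on L4; bus BusRdX Flush; mem=4
  op19 P1: load  L0 → O/S/I on L0; bus BusRd; mem=2
  op20 P1: store L0 := 80 → I/M/I on L0; bus BusUpgr Flush; mem=95
  op21 P0: load  L2 → S/I/O on L2; bus BusRd; mem=10

invalidations = 2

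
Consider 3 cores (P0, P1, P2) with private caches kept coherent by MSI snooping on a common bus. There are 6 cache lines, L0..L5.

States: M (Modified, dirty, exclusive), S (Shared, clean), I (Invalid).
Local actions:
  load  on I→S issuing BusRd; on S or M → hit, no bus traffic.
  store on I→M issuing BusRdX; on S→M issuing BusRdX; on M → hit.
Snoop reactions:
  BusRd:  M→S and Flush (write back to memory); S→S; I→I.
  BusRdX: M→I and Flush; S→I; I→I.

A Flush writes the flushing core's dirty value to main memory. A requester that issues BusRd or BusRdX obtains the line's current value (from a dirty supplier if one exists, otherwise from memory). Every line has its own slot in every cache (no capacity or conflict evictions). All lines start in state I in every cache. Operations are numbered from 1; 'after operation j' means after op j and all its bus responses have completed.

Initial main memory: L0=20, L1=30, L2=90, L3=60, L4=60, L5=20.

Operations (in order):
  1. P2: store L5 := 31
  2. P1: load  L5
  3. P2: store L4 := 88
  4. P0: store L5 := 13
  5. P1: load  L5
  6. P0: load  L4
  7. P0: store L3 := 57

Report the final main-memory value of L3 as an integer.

1. P2: store L5 := 31  bus=[BusRdX]  L5: P0=I P1=I P2=M  mem[L5]=20
2. P1: load  L5  bus=[BusRd,Flush]  L5: P0=I P1=S P2=S  mem[L5]=31
3. P2: store L4 := 88  bus=[BusRdX]  L4: P0=I P1=I P2=M  mem[L4]=60
4. P0: store L5 := 13  bus=[BusRdX]  L5: P0=M P1=I P2=I  mem[L5]=31
5. P1: load  L5  bus=[BusRd,Flush]  L5: P0=S P1=S P2=I  mem[L5]=13
6. P0: load  L4  bus=[BusRd,Flush]  L4: P0=S P1=I P2=S  mem[L4]=88
7. P0: store L3 := 57  bus=[BusRdX]  L3: P0=M P1=I P2=I  mem[L3]=60

memory[L3] = 60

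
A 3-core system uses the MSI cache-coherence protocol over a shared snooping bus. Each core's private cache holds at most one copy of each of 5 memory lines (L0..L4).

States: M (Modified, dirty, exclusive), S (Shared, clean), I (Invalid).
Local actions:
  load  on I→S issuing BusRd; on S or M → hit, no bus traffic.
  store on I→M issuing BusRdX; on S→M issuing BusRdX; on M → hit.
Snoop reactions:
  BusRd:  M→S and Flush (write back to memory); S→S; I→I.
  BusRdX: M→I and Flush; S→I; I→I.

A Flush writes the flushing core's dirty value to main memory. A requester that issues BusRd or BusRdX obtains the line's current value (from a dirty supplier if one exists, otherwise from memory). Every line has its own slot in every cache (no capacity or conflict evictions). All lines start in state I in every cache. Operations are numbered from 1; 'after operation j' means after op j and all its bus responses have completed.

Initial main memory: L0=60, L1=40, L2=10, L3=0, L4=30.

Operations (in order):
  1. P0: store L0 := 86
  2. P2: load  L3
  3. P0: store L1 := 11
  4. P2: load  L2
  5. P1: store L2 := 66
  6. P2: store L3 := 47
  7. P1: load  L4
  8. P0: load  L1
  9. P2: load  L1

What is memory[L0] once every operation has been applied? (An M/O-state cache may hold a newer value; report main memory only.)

step 1: P0: store L0 := 86  ⟶  MII  (L0)  txn=BusRdX  M[L0]=60
step 2: P2: load  L3  ⟶  IIS  (L3)  txn=BusRd  M[L3]=0
step 3: P0: store L1 := 11  ⟶  MII  (L1)  txn=BusRdX  M[L1]=40
step 4: P2: load  L2  ⟶  IIS  (L2)  txn=BusRd  M[L2]=10
step 5: P1: store L2 := 66  ⟶  IMI  (L2)  txn=BusRdX  M[L2]=10
step 6: P2: store L3 := 47  ⟶  IIM  (L3)  txn=BusRdX  M[L3]=0
step 7: P1: load  L4  ⟶  ISI  (L4)  txn=BusRd  M[L4]=30
step 8: P0: load  L1  ⟶  MII  (L1)  txn=∅  M[L1]=40
step 9: P2: load  L1  ⟶  SIS  (L1)  txn=BusRd+Flush  M[L1]=11

memory[L0] = 60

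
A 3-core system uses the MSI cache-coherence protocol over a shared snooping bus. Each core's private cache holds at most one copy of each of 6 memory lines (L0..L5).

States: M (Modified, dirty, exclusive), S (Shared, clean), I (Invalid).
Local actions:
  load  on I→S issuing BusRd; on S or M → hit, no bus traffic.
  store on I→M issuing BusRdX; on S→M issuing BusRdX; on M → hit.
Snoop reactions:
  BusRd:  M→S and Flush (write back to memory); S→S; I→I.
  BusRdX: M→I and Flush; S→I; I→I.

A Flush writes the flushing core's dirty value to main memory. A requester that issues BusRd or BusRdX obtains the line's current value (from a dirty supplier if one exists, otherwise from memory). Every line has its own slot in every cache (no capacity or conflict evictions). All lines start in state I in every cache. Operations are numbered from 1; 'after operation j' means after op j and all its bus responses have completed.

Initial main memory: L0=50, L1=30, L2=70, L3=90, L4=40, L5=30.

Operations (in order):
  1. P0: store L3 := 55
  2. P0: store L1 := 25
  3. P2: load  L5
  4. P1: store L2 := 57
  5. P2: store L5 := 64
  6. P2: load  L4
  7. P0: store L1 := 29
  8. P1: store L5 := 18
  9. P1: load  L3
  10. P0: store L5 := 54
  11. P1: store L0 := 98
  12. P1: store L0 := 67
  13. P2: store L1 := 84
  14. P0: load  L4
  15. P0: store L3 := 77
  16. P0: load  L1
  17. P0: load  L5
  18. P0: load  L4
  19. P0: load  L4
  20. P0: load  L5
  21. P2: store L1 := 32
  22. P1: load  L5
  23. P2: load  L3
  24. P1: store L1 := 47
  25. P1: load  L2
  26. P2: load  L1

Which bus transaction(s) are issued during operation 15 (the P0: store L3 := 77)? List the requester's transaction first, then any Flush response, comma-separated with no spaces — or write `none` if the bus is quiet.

  op1 P0: store L3 := 55 → M/I/I on L3; bus BusRdX; mem=90
  op2 P0: store L1 := 25 → M/I/I on L1; bus BusRdX; mem=30
  op3 P2: load  L5 → I/I/S on L5; bus BusRd; mem=30
  op4 P1: store L2 := 57 → I/M/I on L2; bus BusRdX; mem=70
  op5 P2: store L5 := 64 → I/I/M on L5; bus BusRdX; mem=30
  op6 P2: load  L4 → I/I/S on L4; bus BusRd; mem=40
  op7 P0: store L1 := 29 → M/I/I on L1; bus (none); mem=30
  op8 P1: store L5 := 18 → I/M/I on L5; bus BusRdX Flush; mem=64
  op9 P1: load  L3 → S/S/I on L3; bus BusRd Flush; mem=55
  op10 P0: store L5 := 54 → M/I/I on L5; bus BusRdX Flush; mem=18
  op11 P1: store L0 := 98 → I/M/I on L0; bus BusRdX; mem=50
  op12 P1: store L0 := 67 → I/M/I on L0; bus (none); mem=50
  op13 P2: store L1 := 84 → I/I/M on L1; bus BusRdX Flush; mem=29
  op14 P0: load  L4 → S/I/S on L4; bus BusRd; mem=40
  op15 P0: store L3 := 77 → M/I/I on L3; bus BusRdX; mem=55
  op16 P0: load  L1 → S/I/S on L1; bus BusRd Flush; mem=84
  op17 P0: load  L5 → M/I/I on L5; bus (none); mem=18
  op18 P0: load  L4 → S/I/S on L4; bus (none); mem=40
  op19 P0: load  L4 → S/I/S on L4; bus (none); mem=40
  op20 P0: load  L5 → M/I/I on L5; bus (none); mem=18
  op21 P2: store L1 := 32 → I/I/M on L1; bus BusRdX; mem=84
  op22 P1: load  L5 → S/S/I on L5; bus BusRd Flush; mem=54
  op23 P2: load  L3 → S/I/S on L3; bus BusRd Flush; mem=77
  op24 P1: store L1 := 47 → I/M/I on L1; bus BusRdX Flush; mem=32
  op25 P1: load  L2 → I/M/I on L2; bus (none); mem=70
  op26 P2: load  L1 → I/S/S on L1; bus BusRd Flush; mem=47

bus = BusRdX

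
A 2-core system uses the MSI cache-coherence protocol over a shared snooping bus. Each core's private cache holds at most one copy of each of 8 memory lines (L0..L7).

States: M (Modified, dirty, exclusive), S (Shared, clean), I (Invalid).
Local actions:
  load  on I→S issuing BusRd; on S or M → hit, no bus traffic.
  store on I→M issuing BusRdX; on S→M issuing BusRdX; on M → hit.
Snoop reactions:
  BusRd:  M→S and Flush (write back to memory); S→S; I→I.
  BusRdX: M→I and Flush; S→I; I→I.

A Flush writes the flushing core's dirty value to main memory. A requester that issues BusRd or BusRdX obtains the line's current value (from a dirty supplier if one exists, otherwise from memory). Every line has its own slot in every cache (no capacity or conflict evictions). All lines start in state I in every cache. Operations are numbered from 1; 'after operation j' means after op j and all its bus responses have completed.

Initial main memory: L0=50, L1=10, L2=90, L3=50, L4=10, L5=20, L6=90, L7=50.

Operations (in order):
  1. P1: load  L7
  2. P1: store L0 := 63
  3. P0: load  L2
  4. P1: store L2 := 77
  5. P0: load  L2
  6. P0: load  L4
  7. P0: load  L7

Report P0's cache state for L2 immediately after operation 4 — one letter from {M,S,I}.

step 1: P1: load  L7  ⟶  IS  (L7)  txn=BusRd  M[L7]=50
step 2: P1: store L0 := 63  ⟶  IM  (L0)  txn=BusRdX  M[L0]=50
step 3: P0: load  L2  ⟶  SI  (L2)  txn=BusRd  M[L2]=90
step 4: P1: store L2 := 77  ⟶  IM  (L2)  txn=BusRdX  M[L2]=90
step 5: P0: load  L2  ⟶  SS  (L2)  txn=BusRd+Flush  M[L2]=77
step 6: P0: load  L4  ⟶  SI  (L4)  txn=BusRd  M[L4]=10
step 7: P0: load  L7  ⟶  SS  (L7)  txn=BusRd  M[L7]=50

state = I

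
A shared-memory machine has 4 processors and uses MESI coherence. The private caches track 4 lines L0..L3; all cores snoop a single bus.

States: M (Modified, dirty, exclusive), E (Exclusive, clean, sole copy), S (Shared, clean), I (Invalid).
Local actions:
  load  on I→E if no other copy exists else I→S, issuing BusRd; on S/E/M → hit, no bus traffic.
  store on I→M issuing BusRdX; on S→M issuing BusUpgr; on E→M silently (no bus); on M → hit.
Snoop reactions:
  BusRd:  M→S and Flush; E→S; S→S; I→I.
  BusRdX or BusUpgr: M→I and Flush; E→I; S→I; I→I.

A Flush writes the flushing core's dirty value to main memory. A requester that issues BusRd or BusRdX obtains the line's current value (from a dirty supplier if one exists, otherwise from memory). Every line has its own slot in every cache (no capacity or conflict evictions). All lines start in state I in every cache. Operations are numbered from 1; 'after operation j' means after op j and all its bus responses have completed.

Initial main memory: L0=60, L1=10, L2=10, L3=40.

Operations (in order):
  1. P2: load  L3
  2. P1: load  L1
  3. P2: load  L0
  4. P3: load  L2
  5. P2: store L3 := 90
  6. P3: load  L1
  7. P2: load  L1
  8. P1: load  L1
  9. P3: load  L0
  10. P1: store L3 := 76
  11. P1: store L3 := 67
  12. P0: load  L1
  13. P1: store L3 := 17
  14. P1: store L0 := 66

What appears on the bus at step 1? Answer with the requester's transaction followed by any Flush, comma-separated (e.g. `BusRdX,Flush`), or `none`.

1. P2: load  L3  bus=[BusRd]  L3: P0=I P1=I P2=E P3=I  mem[L3]=40
2. P1: load  L1  bus=[BusRd]  L1: P0=I P1=E P2=I P3=I  mem[L1]=10
3. P2: load  L0  bus=[BusRd]  L0: P0=I P1=I P2=E P3=I  mem[L0]=60
4. P3: load  L2  bus=[BusRd]  L2: P0=I P1=I P2=I P3=E  mem[L2]=10
5. P2: store L3 := 90  bus=[-]  L3: P0=I P1=I P2=M P3=I  mem[L3]=40
6. P3: load  L1  bus=[BusRd]  L1: P0=I P1=S P2=I P3=S  mem[L1]=10
7. P2: load  L1  bus=[BusRd]  L1: P0=I P1=S P2=S P3=S  mem[L1]=10
8. P1: load  L1  bus=[-]  L1: P0=I P1=S P2=S P3=S  mem[L1]=10
9. P3: load  L0  bus=[BusRd]  L0: P0=I P1=I P2=S P3=S  mem[L0]=60
10. P1: store L3 := 76  bus=[BusRdX,Flush]  L3: P0=I P1=M P2=I P3=I  mem[L3]=90
11. P1: store L3 := 67  bus=[-]  L3: P0=I P1=M P2=I P3=I  mem[L3]=90
12. P0: load  L1  bus=[BusRd]  L1: P0=S P1=S P2=S P3=S  mem[L1]=10
13. P1: store L3 := 17  bus=[-]  L3: P0=I P1=M P2=I P3=I  mem[L3]=90
14. P1: store L0 := 66  bus=[BusRdX]  L0: P0=I P1=M P2=I P3=I  mem[L0]=60

bus = BusRd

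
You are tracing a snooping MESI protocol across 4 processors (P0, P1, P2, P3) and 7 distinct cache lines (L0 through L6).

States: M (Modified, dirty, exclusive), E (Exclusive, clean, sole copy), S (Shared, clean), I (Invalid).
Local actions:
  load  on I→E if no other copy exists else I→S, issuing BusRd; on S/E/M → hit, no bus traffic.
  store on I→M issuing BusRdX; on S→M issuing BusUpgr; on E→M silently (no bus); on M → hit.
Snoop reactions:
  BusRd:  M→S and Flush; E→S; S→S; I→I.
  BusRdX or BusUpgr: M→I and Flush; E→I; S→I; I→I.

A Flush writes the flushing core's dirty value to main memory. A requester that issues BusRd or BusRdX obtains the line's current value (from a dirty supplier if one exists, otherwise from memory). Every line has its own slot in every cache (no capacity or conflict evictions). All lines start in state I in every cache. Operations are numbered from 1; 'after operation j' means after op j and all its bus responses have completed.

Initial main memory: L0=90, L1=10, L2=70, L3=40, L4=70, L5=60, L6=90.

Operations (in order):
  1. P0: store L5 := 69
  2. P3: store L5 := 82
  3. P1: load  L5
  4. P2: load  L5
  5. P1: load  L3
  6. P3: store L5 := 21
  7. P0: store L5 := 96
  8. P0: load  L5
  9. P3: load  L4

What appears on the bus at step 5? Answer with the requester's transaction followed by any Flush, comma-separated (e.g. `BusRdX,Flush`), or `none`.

bus = BusRd

1. P0: store L5 := 69  bus=[BusRdX]  L5: P0=M P1=I P2=I P3=I  mem[L5]=60
2. P3: store L5 := 82  bus=[BusRdX,Flush]  L5: P0=I P1=I P2=I P3=M  mem[L5]=69
3. P1: load  L5  bus=[BusRd,Flush]  L5: P0=I P1=S P2=I P3=S  mem[L5]=82
4. P2: load  L5  bus=[BusRd]  L5: P0=I P1=S P2=S P3=S  mem[L5]=82
5. P1: load  L3  bus=[BusRd]  L3: P0=I P1=E P2=I P3=I  mem[L3]=40
6. P3: store L5 := 21  bus=[BusUpgr]  L5: P0=I P1=I P2=I P3=M  mem[L5]=82
7. P0: store L5 := 96  bus=[BusRdX,Flush]  L5: P0=M P1=I P2=I P3=I  mem[L5]=21
8. P0: load  L5  bus=[-]  L5: P0=M P1=I P2=I P3=I  mem[L5]=21
9. P3: load  L4  bus=[BusRd]  L4: P0=I P1=I P2=I P3=E  mem[L4]=70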